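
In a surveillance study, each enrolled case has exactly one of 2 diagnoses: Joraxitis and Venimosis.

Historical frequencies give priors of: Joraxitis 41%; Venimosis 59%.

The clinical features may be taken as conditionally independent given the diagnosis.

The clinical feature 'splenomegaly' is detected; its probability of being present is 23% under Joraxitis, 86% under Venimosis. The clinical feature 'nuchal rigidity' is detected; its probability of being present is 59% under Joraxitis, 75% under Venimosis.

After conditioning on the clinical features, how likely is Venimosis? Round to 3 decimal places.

0.872

For each hypothesis, the unnormalized posterior weight is prior × product of the clinical feature likelihoods:
  Joraxitis: 0.41 × 0.23 × 0.59 = 0.055637
  Venimosis: 0.59 × 0.86 × 0.75 = 0.38055
The unnormalized weights sum to 0.43619.
P(Venimosis | evidence) = 0.38055 / 0.43619 ≈ 0.872.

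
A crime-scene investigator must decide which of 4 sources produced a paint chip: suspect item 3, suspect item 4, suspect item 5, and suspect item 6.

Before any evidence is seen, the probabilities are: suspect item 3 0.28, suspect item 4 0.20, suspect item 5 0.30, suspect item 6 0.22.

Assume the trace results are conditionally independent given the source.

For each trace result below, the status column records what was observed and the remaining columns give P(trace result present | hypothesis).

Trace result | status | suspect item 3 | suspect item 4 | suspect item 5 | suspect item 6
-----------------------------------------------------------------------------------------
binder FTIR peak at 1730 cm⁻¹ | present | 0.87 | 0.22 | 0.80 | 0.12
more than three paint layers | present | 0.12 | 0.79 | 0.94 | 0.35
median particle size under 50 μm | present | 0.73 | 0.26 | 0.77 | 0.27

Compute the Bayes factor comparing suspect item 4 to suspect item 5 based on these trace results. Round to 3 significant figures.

Joint likelihood of the trace result pattern under each hypothesis:
  suspect item 4: 0.22 × 0.79 × 0.26 = 0.045188
  suspect item 5: 0.80 × 0.94 × 0.77 = 0.57904
Bayes factor = 0.045188 / 0.57904 ≈ 0.0780

0.0780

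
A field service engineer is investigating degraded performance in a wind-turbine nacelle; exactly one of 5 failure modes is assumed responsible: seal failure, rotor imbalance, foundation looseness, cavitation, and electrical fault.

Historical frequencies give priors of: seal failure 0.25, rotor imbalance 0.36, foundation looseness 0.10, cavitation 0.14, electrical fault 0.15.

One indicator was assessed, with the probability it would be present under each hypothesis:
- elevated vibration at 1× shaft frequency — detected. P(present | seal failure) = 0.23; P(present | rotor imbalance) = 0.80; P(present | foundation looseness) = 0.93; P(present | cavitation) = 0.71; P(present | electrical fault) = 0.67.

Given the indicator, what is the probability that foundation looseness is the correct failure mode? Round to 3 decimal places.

Multiply each prior by the likelihood of the indicator:
  seal failure: 0.25 × 0.23 = 0.0575
  rotor imbalance: 0.36 × 0.80 = 0.288
  foundation looseness: 0.10 × 0.93 = 0.093
  cavitation: 0.14 × 0.71 = 0.0994
  electrical fault: 0.15 × 0.67 = 0.1005
Normalizing constant Z = 0.0575 + 0.288 + 0.093 + 0.0994 + 0.1005 = 0.6384.
P(foundation looseness | evidence) = 0.093 / 0.6384 ≈ 0.146.

0.146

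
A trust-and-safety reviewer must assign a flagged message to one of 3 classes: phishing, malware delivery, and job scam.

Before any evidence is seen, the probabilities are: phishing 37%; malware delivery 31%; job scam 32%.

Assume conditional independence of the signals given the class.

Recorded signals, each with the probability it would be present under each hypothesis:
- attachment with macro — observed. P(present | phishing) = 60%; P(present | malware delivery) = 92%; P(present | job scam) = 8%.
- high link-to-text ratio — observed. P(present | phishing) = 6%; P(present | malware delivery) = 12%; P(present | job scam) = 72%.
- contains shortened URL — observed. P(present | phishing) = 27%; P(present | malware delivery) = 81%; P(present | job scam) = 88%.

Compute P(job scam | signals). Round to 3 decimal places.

0.341

Multiply each prior by the joint likelihood of the signal pattern:
  phishing: 0.37 × 0.60 × 0.06 × 0.27 = 0.0035964
  malware delivery: 0.31 × 0.92 × 0.12 × 0.81 = 0.027721
  job scam: 0.32 × 0.08 × 0.72 × 0.88 = 0.01622
The unnormalized weights sum to 0.047538.
P(job scam | evidence) = 0.01622 / 0.047538 ≈ 0.341.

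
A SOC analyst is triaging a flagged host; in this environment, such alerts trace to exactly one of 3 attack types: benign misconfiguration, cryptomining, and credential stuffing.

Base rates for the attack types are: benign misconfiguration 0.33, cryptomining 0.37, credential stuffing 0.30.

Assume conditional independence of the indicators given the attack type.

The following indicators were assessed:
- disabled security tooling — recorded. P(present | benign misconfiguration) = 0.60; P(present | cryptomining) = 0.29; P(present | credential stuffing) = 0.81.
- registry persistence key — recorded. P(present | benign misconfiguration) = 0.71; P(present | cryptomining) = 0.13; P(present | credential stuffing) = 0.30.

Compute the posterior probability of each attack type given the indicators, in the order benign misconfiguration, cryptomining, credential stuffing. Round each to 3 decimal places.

For each hypothesis, the unnormalized posterior weight is prior × product of the indicator likelihoods:
  benign misconfiguration: 0.33 × 0.60 × 0.71 = 0.14058
  cryptomining: 0.37 × 0.29 × 0.13 = 0.013949
  credential stuffing: 0.30 × 0.81 × 0.30 = 0.0729
The unnormalized weights sum to 0.22743.
P(benign misconfiguration | evidence) = 0.14058 / 0.22743 ≈ 0.618
P(cryptomining | evidence) = 0.013949 / 0.22743 ≈ 0.061
P(credential stuffing | evidence) = 0.0729 / 0.22743 ≈ 0.321

0.618, 0.061, 0.321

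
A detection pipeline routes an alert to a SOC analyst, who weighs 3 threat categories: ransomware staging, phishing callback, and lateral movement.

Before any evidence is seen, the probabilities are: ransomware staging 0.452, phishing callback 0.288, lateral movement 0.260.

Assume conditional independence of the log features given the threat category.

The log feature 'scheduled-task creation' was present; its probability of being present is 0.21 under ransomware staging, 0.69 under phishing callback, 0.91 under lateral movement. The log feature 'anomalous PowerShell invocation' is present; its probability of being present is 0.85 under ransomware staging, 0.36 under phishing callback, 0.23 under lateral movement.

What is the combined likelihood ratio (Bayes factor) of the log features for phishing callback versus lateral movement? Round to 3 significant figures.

1.19

The Bayes factor is the ratio of the joint likelihoods of the log feature pattern under the two hypotheses.
  phishing callback: 0.69 × 0.36 = 0.2484
  lateral movement: 0.91 × 0.23 = 0.2093
Bayes factor = 0.2484 / 0.2093 ≈ 1.19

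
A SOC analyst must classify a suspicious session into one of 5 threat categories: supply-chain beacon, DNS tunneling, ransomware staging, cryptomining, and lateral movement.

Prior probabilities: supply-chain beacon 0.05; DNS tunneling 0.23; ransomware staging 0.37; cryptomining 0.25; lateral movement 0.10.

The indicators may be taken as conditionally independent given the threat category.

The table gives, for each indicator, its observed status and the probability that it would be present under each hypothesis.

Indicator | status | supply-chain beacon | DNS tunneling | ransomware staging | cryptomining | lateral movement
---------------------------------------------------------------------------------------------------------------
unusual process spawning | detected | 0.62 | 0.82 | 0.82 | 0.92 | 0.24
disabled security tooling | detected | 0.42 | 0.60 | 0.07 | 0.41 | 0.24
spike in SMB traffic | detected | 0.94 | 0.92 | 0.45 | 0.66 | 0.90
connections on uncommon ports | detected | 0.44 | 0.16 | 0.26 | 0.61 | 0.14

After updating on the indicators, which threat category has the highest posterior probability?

cryptomining

For each hypothesis, the unnormalized posterior weight is prior × product of the indicator likelihoods:
  supply-chain beacon: 0.05 × 0.62 × 0.42 × 0.94 × 0.44 = 0.0053851
  DNS tunneling: 0.23 × 0.82 × 0.60 × 0.92 × 0.16 = 0.016657
  ransomware staging: 0.37 × 0.82 × 0.07 × 0.45 × 0.26 = 0.0024848
  cryptomining: 0.25 × 0.92 × 0.41 × 0.66 × 0.61 = 0.037965
  lateral movement: 0.10 × 0.24 × 0.24 × 0.90 × 0.14 = 0.00072576
Marginal likelihood of the evidence = 0.063218.
P(supply-chain beacon | evidence) ≈ 0.0053851 / 0.063218 ≈ 0.085
P(DNS tunneling | evidence) ≈ 0.016657 / 0.063218 ≈ 0.263
P(ransomware staging | evidence) ≈ 0.0024848 / 0.063218 ≈ 0.039
P(cryptomining | evidence) ≈ 0.037965 / 0.063218 ≈ 0.601
P(lateral movement | evidence) ≈ 0.00072576 / 0.063218 ≈ 0.011
The largest is 0.601, so cryptomining is most probable.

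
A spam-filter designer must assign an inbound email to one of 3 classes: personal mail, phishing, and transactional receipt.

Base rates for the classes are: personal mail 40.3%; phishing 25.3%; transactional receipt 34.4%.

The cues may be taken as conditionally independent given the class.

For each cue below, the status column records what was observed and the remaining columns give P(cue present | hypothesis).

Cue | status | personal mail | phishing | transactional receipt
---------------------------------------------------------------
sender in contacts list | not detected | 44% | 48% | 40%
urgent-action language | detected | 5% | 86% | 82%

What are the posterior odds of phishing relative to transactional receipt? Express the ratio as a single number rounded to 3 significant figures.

Posterior odds equal prior odds times the likelihood ratio; only the two competing hypotheses matter (using 1 − P(present | H) for each absent cue).
  phishing: 0.253 × (1 − 0.48) × 0.86 = 0.11314
  transactional receipt: 0.344 × (1 − 0.40) × 0.82 = 0.16925
Odds(phishing : transactional receipt) = 0.11314 / 0.16925 ≈ 0.668.

0.668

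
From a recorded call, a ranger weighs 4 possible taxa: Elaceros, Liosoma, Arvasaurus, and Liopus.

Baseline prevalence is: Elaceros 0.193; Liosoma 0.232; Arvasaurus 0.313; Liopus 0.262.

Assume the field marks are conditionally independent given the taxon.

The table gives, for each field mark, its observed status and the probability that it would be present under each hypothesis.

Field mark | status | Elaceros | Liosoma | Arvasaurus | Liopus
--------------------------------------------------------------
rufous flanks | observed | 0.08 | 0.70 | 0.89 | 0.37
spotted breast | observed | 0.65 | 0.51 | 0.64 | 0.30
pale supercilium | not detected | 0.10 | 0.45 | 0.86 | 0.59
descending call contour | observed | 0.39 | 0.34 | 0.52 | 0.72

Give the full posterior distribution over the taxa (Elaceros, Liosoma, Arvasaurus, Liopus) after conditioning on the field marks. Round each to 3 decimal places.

For each hypothesis, the unnormalized posterior weight is prior × product of the field mark likelihoods (using 1 − P(present | H) for each absent field mark):
  Elaceros: 0.193 × 0.08 × 0.65 × (1 − 0.10) × 0.39 = 0.0035226
  Liosoma: 0.232 × 0.70 × 0.51 × (1 − 0.45) × 0.34 = 0.015488
  Arvasaurus: 0.313 × 0.89 × 0.64 × (1 − 0.86) × 0.52 = 0.012979
  Liopus: 0.262 × 0.37 × 0.30 × (1 − 0.59) × 0.72 = 0.008585
Marginal likelihood of the evidence = 0.040575.
P(Elaceros | evidence) = 0.0035226 / 0.040575 ≈ 0.087
P(Liosoma | evidence) = 0.015488 / 0.040575 ≈ 0.382
P(Arvasaurus | evidence) = 0.012979 / 0.040575 ≈ 0.320
P(Liopus | evidence) = 0.008585 / 0.040575 ≈ 0.212

0.087, 0.382, 0.320, 0.212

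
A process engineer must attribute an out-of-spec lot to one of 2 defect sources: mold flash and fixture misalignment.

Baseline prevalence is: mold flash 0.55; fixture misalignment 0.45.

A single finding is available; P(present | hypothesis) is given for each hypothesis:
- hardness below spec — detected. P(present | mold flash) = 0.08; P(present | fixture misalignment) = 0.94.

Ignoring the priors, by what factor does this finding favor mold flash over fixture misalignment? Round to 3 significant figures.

The Bayes factor is the ratio of the two likelihoods.
  mold flash: 0.08
  fixture misalignment: 0.94
Bayes factor = 0.08 / 0.94 ≈ 0.0851

0.0851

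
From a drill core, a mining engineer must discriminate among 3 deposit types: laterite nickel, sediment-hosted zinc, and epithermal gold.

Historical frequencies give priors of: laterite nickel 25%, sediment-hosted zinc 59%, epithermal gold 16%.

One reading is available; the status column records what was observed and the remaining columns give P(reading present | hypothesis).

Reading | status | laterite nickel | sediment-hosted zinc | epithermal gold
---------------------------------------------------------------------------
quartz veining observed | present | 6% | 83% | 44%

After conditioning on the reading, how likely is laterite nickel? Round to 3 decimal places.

0.026

For each hypothesis, the unnormalized posterior weight is prior × likelihood:
  laterite nickel: 0.25 × 0.06 = 0.015
  sediment-hosted zinc: 0.59 × 0.83 = 0.4897
  epithermal gold: 0.16 × 0.44 = 0.0704
Marginal likelihood of the evidence = 0.5751.
P(laterite nickel | evidence) = 0.015 / 0.5751 ≈ 0.026.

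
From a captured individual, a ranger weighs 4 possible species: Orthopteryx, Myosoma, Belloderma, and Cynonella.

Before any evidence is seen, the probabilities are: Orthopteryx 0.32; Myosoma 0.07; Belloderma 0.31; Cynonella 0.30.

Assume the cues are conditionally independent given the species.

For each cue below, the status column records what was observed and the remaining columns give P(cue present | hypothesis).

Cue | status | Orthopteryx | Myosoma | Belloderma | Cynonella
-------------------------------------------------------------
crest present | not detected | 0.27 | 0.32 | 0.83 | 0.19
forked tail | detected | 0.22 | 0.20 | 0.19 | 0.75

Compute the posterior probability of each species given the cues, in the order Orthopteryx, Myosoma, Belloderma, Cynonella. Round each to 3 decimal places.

Multiply each prior by the joint likelihood of the cue pattern (using 1 − P(present | H) for each absent cue):
  Orthopteryx: 0.32 × (1 − 0.27) × 0.22 = 0.051392
  Myosoma: 0.07 × (1 − 0.32) × 0.20 = 0.00952
  Belloderma: 0.31 × (1 − 0.83) × 0.19 = 0.010013
  Cynonella: 0.30 × (1 − 0.19) × 0.75 = 0.18225
The unnormalized weights sum to 0.25317.
P(Orthopteryx | evidence) = 0.051392 / 0.25317 ≈ 0.203
P(Myosoma | evidence) = 0.00952 / 0.25317 ≈ 0.038
P(Belloderma | evidence) = 0.010013 / 0.25317 ≈ 0.040
P(Cynonella | evidence) = 0.18225 / 0.25317 ≈ 0.720

0.203, 0.038, 0.040, 0.720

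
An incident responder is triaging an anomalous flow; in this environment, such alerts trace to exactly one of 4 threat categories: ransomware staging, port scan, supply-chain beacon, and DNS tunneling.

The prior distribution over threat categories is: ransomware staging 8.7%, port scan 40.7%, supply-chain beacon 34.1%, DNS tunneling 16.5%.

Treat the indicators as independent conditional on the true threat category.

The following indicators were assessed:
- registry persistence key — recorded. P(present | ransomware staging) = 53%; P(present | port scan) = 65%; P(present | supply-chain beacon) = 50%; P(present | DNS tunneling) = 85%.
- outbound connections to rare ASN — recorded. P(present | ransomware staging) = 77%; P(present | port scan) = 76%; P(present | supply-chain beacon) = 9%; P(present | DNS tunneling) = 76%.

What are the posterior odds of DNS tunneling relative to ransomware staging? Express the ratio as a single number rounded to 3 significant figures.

Posterior odds equal prior odds times the likelihood ratio; only the two competing hypotheses matter.
  DNS tunneling: 0.165 × 0.85 × 0.76 = 0.10659
  ransomware staging: 0.087 × 0.53 × 0.77 = 0.035505
Posterior odds = 0.10659 / 0.035505 ≈ 3.00.

3.00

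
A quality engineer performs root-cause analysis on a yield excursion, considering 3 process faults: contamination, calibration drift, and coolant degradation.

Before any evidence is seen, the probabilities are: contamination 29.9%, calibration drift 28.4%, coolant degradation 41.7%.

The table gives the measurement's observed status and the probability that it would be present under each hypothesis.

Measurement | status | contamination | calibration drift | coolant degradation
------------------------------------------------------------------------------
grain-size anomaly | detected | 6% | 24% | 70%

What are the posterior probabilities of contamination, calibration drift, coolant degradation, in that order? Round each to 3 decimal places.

Multiply each prior by the likelihood of the measurement:
  contamination: 0.299 × 0.06 = 0.01794
  calibration drift: 0.284 × 0.24 = 0.06816
  coolant degradation: 0.417 × 0.70 = 0.2919
Normalizing constant Z = 0.01794 + 0.06816 + 0.2919 = 0.378.
P(contamination | evidence) = 0.01794 / 0.378 ≈ 0.047
P(calibration drift | evidence) = 0.06816 / 0.378 ≈ 0.180
P(coolant degradation | evidence) = 0.2919 / 0.378 ≈ 0.772

0.047, 0.180, 0.772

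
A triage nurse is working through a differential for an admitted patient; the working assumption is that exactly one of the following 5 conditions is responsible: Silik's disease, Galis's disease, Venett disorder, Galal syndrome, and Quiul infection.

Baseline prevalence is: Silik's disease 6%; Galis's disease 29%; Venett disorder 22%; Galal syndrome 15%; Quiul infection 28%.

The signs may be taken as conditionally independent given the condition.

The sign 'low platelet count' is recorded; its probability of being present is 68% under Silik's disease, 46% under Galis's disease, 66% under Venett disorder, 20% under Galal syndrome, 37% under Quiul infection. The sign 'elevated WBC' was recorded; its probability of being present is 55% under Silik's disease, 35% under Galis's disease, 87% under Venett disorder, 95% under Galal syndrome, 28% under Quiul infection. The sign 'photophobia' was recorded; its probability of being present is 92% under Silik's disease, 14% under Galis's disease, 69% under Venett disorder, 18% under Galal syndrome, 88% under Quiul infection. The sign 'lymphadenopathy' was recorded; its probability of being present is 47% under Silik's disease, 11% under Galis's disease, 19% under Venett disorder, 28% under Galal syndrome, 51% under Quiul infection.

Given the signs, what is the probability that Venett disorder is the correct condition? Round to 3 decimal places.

0.400

By Bayes' rule with conditional independence, the unnormalized weight for each hypothesis is prior × ∏ likelihoods:
  Silik's disease: 0.06 × 0.68 × 0.55 × 0.92 × 0.47 = 0.0097031
  Galis's disease: 0.29 × 0.46 × 0.35 × 0.14 × 0.11 = 0.00071903
  Venett disorder: 0.22 × 0.66 × 0.87 × 0.69 × 0.19 = 0.016561
  Galal syndrome: 0.15 × 0.20 × 0.95 × 0.18 × 0.28 = 0.0014364
  Quiul infection: 0.28 × 0.37 × 0.28 × 0.88 × 0.51 = 0.013019
Marginal likelihood of the evidence = 0.041438.
P(Venett disorder | evidence) = 0.016561 / 0.041438 ≈ 0.400.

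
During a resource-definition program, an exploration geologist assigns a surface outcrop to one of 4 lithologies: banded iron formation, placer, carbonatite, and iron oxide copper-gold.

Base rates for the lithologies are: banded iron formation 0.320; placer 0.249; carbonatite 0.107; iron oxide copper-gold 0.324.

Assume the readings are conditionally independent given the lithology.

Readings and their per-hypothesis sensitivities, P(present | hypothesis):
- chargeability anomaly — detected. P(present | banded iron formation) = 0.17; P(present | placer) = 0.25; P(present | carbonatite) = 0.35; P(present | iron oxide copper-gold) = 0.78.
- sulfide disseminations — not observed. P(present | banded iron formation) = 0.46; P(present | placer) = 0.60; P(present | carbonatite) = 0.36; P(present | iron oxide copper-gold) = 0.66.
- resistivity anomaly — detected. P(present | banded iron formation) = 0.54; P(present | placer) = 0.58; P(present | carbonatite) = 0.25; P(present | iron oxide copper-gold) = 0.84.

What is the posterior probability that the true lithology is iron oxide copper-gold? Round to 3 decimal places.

0.665

By Bayes' rule with conditional independence, the unnormalized weight for each hypothesis is prior × ∏ likelihoods (using 1 − P(present | H) for each absent reading):
  banded iron formation: 0.320 × 0.17 × (1 − 0.46) × 0.54 = 0.015863
  placer: 0.249 × 0.25 × (1 − 0.60) × 0.58 = 0.014442
  carbonatite: 0.107 × 0.35 × (1 − 0.36) × 0.25 = 0.005992
  iron oxide copper-gold: 0.324 × 0.78 × (1 − 0.66) × 0.84 = 0.072177
The unnormalized weights sum to 0.10847.
P(iron oxide copper-gold | evidence) = 0.072177 / 0.10847 ≈ 0.665.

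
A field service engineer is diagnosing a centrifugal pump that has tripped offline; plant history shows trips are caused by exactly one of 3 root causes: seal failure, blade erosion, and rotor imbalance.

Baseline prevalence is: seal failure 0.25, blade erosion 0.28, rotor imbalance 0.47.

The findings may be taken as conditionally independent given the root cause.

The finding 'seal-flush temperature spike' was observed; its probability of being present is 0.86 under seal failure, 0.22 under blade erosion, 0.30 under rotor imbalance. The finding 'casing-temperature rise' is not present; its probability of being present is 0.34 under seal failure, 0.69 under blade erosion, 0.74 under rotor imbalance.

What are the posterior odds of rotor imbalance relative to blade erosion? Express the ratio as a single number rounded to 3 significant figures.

The normalizing constant cancels in an odds ratio, so compute prior × likelihood for the two hypotheses only (using 1 − P(present | H) for each absent finding):
  rotor imbalance: 0.47 × 0.30 × (1 − 0.74) = 0.03666
  blade erosion: 0.28 × 0.22 × (1 − 0.69) = 0.019096
Posterior odds = 0.03666 / 0.019096 ≈ 1.92.

1.92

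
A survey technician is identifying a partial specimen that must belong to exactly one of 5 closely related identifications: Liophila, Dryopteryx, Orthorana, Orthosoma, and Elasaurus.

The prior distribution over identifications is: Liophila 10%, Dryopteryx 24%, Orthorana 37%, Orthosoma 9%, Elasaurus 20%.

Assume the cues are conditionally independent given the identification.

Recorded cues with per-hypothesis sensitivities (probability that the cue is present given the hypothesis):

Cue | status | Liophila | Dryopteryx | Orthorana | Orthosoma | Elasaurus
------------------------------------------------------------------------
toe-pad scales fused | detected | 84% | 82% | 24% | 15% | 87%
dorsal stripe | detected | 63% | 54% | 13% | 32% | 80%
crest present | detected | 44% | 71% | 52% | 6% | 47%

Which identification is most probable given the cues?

Multiply each prior by the joint likelihood of the cue pattern:
  Liophila: 0.10 × 0.84 × 0.63 × 0.44 = 0.023285
  Dryopteryx: 0.24 × 0.82 × 0.54 × 0.71 = 0.075453
  Orthorana: 0.37 × 0.24 × 0.13 × 0.52 = 0.0060029
  Orthosoma: 0.09 × 0.15 × 0.32 × 0.06 = 0.0002592
  Elasaurus: 0.20 × 0.87 × 0.80 × 0.47 = 0.065424
Normalizing constant Z = 0.023285 + 0.075453 + 0.0060029 + 0.0002592 + 0.065424 = 0.17042.
P(Liophila | evidence) ≈ 0.023285 / 0.17042 ≈ 0.137
P(Dryopteryx | evidence) ≈ 0.075453 / 0.17042 ≈ 0.443
P(Orthorana | evidence) ≈ 0.0060029 / 0.17042 ≈ 0.035
P(Orthosoma | evidence) ≈ 0.0002592 / 0.17042 ≈ 0.002
P(Elasaurus | evidence) ≈ 0.065424 / 0.17042 ≈ 0.384
The largest is 0.443, so Dryopteryx is most probable.

Dryopteryx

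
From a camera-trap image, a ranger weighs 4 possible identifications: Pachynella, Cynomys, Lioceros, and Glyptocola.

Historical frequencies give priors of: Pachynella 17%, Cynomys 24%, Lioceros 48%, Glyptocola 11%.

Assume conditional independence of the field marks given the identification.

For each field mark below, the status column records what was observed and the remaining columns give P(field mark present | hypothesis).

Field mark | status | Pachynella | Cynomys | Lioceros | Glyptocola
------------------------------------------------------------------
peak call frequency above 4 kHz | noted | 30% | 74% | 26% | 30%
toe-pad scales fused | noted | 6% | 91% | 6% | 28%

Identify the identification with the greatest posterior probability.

By Bayes' rule with conditional independence, the unnormalized weight for each hypothesis is prior × ∏ likelihoods:
  Pachynella: 0.17 × 0.30 × 0.06 = 0.00306
  Cynomys: 0.24 × 0.74 × 0.91 = 0.16162
  Lioceros: 0.48 × 0.26 × 0.06 = 0.007488
  Glyptocola: 0.11 × 0.30 × 0.28 = 0.00924
The unnormalized weights sum to 0.1814.
P(Pachynella | evidence) ≈ 0.00306 / 0.1814 ≈ 0.017
P(Cynomys | evidence) ≈ 0.16162 / 0.1814 ≈ 0.891
P(Lioceros | evidence) ≈ 0.007488 / 0.1814 ≈ 0.041
P(Glyptocola | evidence) ≈ 0.00924 / 0.1814 ≈ 0.051
The largest is 0.891, so Cynomys is most probable.

Cynomys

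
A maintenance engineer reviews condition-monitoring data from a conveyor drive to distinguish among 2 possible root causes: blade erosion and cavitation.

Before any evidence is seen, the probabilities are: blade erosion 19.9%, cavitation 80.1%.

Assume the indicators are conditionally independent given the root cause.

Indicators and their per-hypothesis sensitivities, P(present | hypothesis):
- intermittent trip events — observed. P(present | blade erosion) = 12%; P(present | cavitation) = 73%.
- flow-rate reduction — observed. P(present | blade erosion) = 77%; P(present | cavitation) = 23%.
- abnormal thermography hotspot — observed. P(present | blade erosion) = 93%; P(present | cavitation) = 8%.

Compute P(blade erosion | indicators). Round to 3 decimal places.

By Bayes' rule with conditional independence, the unnormalized weight for each hypothesis is prior × ∏ likelihoods:
  blade erosion: 0.199 × 0.12 × 0.77 × 0.93 = 0.0171
  cavitation: 0.801 × 0.73 × 0.23 × 0.08 = 0.010759
The unnormalized weights sum to 0.02786.
P(blade erosion | evidence) = 0.0171 / 0.02786 ≈ 0.614.

0.614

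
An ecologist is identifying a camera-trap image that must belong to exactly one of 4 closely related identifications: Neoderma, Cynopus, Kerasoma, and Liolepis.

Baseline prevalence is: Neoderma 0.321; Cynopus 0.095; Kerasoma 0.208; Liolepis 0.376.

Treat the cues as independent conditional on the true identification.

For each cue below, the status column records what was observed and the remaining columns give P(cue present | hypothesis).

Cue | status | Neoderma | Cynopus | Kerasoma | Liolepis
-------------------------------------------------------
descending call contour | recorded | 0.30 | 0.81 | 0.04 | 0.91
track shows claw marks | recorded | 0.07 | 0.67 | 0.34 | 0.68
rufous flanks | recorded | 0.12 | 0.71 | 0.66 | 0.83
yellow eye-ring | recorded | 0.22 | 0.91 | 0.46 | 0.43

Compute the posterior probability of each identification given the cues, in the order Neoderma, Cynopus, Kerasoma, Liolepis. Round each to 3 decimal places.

0.002, 0.284, 0.007, 0.707

Multiply each prior by the joint likelihood of the cue pattern:
  Neoderma: 0.321 × 0.30 × 0.07 × 0.12 × 0.22 = 0.00017796
  Cynopus: 0.095 × 0.81 × 0.67 × 0.71 × 0.91 = 0.033311
  Kerasoma: 0.208 × 0.04 × 0.34 × 0.66 × 0.46 = 0.00085882
  Liolepis: 0.376 × 0.91 × 0.68 × 0.83 × 0.43 = 0.083039
Marginal likelihood of the evidence = 0.11739.
P(Neoderma | evidence) = 0.00017796 / 0.11739 ≈ 0.002
P(Cynopus | evidence) = 0.033311 / 0.11739 ≈ 0.284
P(Kerasoma | evidence) = 0.00085882 / 0.11739 ≈ 0.007
P(Liolepis | evidence) = 0.083039 / 0.11739 ≈ 0.707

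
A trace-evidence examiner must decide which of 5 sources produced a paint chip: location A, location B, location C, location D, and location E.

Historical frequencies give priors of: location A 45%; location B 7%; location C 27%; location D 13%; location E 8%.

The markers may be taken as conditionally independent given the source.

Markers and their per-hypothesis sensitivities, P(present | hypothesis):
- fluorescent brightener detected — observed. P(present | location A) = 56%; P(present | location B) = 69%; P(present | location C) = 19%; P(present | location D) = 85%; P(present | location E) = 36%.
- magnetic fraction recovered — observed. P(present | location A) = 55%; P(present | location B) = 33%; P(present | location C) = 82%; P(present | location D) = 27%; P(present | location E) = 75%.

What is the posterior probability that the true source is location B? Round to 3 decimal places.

Multiply each prior by the joint likelihood of the marker pattern:
  location A: 0.45 × 0.56 × 0.55 = 0.1386
  location B: 0.07 × 0.69 × 0.33 = 0.015939
  location C: 0.27 × 0.19 × 0.82 = 0.042066
  location D: 0.13 × 0.85 × 0.27 = 0.029835
  location E: 0.08 × 0.36 × 0.75 = 0.0216
Normalizing constant Z = 0.1386 + 0.015939 + 0.042066 + 0.029835 + 0.0216 = 0.24804.
P(location B | evidence) = 0.015939 / 0.24804 ≈ 0.064.

0.064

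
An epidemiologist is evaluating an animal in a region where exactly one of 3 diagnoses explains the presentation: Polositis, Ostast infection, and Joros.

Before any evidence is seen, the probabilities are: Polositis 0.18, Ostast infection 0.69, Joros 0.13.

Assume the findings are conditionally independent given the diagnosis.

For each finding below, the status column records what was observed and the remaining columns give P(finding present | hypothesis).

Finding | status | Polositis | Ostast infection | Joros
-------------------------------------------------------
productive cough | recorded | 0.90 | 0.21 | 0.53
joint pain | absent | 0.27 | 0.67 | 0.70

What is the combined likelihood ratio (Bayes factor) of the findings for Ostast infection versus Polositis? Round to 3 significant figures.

Take the product of per-finding likelihoods under each hypothesis (using 1 − P(present | H) for each absent finding), then divide.
  Ostast infection: 0.21 × (1 − 0.67) = 0.0693
  Polositis: 0.90 × (1 − 0.27) = 0.657
Bayes factor = 0.0693 / 0.657 ≈ 0.105

0.105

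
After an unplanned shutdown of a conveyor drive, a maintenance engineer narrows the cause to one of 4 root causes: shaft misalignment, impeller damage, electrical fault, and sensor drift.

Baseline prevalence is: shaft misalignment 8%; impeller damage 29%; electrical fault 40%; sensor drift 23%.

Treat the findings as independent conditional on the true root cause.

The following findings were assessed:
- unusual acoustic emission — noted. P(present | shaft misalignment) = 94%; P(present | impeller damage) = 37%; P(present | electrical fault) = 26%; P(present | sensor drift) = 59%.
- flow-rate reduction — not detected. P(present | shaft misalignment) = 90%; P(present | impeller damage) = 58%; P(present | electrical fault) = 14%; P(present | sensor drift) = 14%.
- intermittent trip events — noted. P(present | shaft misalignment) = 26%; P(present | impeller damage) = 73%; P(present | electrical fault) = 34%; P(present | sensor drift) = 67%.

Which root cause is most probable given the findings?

sensor drift

For each hypothesis, the unnormalized posterior weight is prior × product of the finding likelihoods (using 1 − P(present | H) for each absent finding):
  shaft misalignment: 0.08 × 0.94 × (1 − 0.90) × 0.26 = 0.0019552
  impeller damage: 0.29 × 0.37 × (1 − 0.58) × 0.73 = 0.032898
  electrical fault: 0.40 × 0.26 × (1 − 0.14) × 0.34 = 0.03041
  sensor drift: 0.23 × 0.59 × (1 − 0.14) × 0.67 = 0.07819
Marginal likelihood of the evidence = 0.14345.
P(shaft misalignment | evidence) ≈ 0.0019552 / 0.14345 ≈ 0.014
P(impeller damage | evidence) ≈ 0.032898 / 0.14345 ≈ 0.229
P(electrical fault | evidence) ≈ 0.03041 / 0.14345 ≈ 0.212
P(sensor drift | evidence) ≈ 0.07819 / 0.14345 ≈ 0.545
The largest is 0.545, so sensor drift is most probable.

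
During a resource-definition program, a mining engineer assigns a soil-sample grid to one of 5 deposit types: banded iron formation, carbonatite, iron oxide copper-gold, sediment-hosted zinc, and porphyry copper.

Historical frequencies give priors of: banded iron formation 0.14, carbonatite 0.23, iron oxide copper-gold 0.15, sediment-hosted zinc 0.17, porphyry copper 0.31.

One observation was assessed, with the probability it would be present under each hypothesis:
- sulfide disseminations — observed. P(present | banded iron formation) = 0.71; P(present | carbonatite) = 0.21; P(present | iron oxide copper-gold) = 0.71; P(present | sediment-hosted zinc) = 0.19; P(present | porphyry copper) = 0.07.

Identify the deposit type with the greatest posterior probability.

By Bayes' rule, the unnormalized weight for each hypothesis is prior × likelihood:
  banded iron formation: 0.14 × 0.71 = 0.0994
  carbonatite: 0.23 × 0.21 = 0.0483
  iron oxide copper-gold: 0.15 × 0.71 = 0.1065
  sediment-hosted zinc: 0.17 × 0.19 = 0.0323
  porphyry copper: 0.31 × 0.07 = 0.0217
Marginal likelihood of the evidence = 0.3082.
P(banded iron formation | evidence) ≈ 0.0994 / 0.3082 ≈ 0.323
P(carbonatite | evidence) ≈ 0.0483 / 0.3082 ≈ 0.157
P(iron oxide copper-gold | evidence) ≈ 0.1065 / 0.3082 ≈ 0.346
P(sediment-hosted zinc | evidence) ≈ 0.0323 / 0.3082 ≈ 0.105
P(porphyry copper | evidence) ≈ 0.0217 / 0.3082 ≈ 0.070
The largest is 0.346, so iron oxide copper-gold is most probable.

iron oxide copper-gold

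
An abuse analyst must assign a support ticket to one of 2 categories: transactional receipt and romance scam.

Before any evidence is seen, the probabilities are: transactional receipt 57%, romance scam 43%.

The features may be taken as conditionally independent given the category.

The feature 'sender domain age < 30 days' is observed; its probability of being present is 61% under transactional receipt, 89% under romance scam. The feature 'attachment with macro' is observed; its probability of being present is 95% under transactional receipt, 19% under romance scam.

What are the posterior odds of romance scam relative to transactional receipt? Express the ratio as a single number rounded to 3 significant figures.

Posterior odds equal prior odds times the likelihood ratio; only the two competing hypotheses matter.
  romance scam: 0.43 × 0.89 × 0.19 = 0.072713
  transactional receipt: 0.57 × 0.61 × 0.95 = 0.33031
Posterior odds = 0.072713 / 0.33031 ≈ 0.220.

0.220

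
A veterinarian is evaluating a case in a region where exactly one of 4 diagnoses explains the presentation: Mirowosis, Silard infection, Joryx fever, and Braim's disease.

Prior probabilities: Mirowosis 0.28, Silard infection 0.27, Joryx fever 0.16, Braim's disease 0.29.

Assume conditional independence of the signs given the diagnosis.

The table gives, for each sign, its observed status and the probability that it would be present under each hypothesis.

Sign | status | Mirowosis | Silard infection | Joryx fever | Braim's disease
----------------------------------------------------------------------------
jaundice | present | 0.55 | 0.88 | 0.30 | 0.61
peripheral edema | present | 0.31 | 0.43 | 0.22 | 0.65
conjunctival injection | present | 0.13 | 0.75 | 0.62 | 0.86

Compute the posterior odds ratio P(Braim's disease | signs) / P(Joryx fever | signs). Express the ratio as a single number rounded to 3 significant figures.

15.1

Unnormalized posterior weight (prior times the sign likelihoods) for each of the two hypotheses:
  Braim's disease: 0.29 × 0.61 × 0.65 × 0.86 = 0.098887
  Joryx fever: 0.16 × 0.30 × 0.22 × 0.62 = 0.0065472
Posterior odds = 0.098887 / 0.0065472 ≈ 15.1.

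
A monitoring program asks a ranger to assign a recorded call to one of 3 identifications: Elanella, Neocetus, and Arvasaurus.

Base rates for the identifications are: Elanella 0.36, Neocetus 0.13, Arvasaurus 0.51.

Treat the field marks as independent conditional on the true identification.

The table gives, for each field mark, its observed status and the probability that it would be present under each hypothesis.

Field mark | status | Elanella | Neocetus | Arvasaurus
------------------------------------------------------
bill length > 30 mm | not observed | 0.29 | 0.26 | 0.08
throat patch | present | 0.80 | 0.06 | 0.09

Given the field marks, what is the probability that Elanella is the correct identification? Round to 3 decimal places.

For each hypothesis, the unnormalized posterior weight is prior × product of the field mark likelihoods (using 1 − P(present | H) for each absent field mark):
  Elanella: 0.36 × (1 − 0.29) × 0.80 = 0.20448
  Neocetus: 0.13 × (1 − 0.26) × 0.06 = 0.005772
  Arvasaurus: 0.51 × (1 − 0.08) × 0.09 = 0.042228
Marginal likelihood of the evidence = 0.25248.
P(Elanella | evidence) = 0.20448 / 0.25248 ≈ 0.810.

0.810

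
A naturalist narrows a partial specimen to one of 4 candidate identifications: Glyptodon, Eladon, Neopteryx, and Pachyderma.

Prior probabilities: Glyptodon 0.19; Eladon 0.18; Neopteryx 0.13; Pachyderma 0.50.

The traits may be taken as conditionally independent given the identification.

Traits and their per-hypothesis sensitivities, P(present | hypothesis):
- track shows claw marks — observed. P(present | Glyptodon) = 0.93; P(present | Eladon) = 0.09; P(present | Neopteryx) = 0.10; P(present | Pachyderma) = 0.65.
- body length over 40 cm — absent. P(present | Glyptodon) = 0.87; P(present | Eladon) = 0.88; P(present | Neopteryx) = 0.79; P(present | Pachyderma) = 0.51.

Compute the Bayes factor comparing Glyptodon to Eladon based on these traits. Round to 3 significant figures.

Joint likelihood of the trait pattern under each hypothesis (using 1 − P(present | H) for each absent trait):
  Glyptodon: 0.93 × (1 − 0.87) = 0.1209
  Eladon: 0.09 × (1 − 0.88) = 0.0108
Bayes factor = 0.1209 / 0.0108 ≈ 11.2

11.2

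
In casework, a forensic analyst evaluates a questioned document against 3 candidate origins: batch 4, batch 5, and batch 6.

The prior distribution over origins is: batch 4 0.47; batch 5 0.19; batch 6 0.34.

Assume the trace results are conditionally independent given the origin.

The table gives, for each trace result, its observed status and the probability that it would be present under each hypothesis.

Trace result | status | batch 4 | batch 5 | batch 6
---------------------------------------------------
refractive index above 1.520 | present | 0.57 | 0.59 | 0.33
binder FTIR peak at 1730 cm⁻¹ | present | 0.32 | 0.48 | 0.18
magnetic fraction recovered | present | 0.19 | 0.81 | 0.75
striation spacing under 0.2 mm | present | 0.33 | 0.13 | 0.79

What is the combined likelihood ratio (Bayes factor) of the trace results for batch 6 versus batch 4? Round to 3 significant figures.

Take the product of per-trace result likelihoods under each hypothesis, then divide.
  batch 6: 0.33 × 0.18 × 0.75 × 0.79 = 0.035195
  batch 4: 0.57 × 0.32 × 0.19 × 0.33 = 0.011436
Bayes factor = 0.035195 / 0.011436 ≈ 3.08

3.08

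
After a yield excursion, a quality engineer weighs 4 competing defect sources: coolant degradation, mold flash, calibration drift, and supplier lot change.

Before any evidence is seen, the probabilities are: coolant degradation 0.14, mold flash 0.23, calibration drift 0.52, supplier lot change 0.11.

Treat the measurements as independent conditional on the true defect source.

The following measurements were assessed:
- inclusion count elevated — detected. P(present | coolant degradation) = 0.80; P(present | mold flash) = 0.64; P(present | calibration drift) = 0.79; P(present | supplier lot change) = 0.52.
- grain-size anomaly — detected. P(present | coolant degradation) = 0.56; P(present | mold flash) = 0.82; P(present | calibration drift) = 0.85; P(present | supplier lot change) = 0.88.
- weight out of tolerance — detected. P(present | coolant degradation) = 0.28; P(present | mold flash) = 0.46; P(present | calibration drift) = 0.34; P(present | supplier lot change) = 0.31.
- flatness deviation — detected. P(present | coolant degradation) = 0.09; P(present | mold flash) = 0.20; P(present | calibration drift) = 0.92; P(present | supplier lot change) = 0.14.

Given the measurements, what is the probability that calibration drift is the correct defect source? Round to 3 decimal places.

0.880

For each hypothesis, the unnormalized posterior weight is prior × product of the measurement likelihoods:
  coolant degradation: 0.14 × 0.80 × 0.56 × 0.28 × 0.09 = 0.0015805
  mold flash: 0.23 × 0.64 × 0.82 × 0.46 × 0.20 = 0.011105
  calibration drift: 0.52 × 0.79 × 0.85 × 0.34 × 0.92 = 0.10922
  supplier lot change: 0.11 × 0.52 × 0.88 × 0.31 × 0.14 = 0.0021846
The unnormalized weights sum to 0.12409.
P(calibration drift | evidence) = 0.10922 / 0.12409 ≈ 0.880.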